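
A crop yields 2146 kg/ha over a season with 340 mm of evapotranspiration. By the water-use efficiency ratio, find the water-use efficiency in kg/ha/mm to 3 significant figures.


Approach: apply the water-use efficiency ratio, WUE = yield/ET.
WUE = 2146 / 340 = 6.31 kg/ha/mm
Therefore the water-use efficiency = 6.31 kg/ha/mm.


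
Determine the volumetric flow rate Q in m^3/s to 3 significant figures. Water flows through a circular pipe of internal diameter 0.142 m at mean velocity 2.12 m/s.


Approach: apply the continuity equation for pipe flow, Q = A * v with A = pi*(D/2)^2.
A = pi*(0.142/2)^2 = 0.015837 m^2
Q = 0.015837 * 2.12 = 0.0336 m^3/s
Therefore the volumetric flow rate Q = 0.0336 m^3/s.


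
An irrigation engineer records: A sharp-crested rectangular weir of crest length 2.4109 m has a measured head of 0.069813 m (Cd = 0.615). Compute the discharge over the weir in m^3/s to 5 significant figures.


Approach: apply the rectangular weir equation, Q = (2/3)*Cd*L*sqrt(2g)*H^1.5.
Q = (2/3)*0.615*2.4109*sqrt(2*9.81)*0.069813^1.5 = 0.080764 m^3/s
Therefore the discharge over the weir = 0.080764 m^3/s.


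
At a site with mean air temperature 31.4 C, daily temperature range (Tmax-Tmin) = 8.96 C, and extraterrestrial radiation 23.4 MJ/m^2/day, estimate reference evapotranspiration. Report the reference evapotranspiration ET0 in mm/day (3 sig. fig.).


Approach: apply the Hargreaves-Samani method, ET0 = 0.0023*(Tmean+17.8)*sqrt(Tmax-Tmin)*0.408*Ra.
ET0 = 0.0023*(31.4+17.8)*sqrt(8.96)*0.408*23.4 = 3.23 mm/day
Therefore the reference evapotranspiration ET0 = 3.23 mm/day.


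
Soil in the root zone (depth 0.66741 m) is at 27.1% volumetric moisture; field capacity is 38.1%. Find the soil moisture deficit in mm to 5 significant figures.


Approach: apply the soil moisture deficit relation, SMD = (FC - theta)/100 * depth * 1000.
SMD = (38.1 - 27.1)/100 * 0.66741 * 1000 = 73.415 mm
Therefore the soil moisture deficit = 73.415 mm.


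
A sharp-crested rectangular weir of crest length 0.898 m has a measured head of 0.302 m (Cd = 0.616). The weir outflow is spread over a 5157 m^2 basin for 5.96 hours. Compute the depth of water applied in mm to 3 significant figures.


Approach: apply the rectangular weir equation with a volume-to-depth conversion, Q = (2/3)*Cd*L*sqrt(2g)*H^1.5; d = Q*t/A * 1000.
Step 1 — weir discharge:
  Q = (2/3)*0.616*0.898*sqrt(2*9.81)*0.302^1.5 = 0.27110 m^3/s
Step 2 — volume: V = 0.27110 * 5.96*3600 = 5816.7 m^3
Step 3 — depth: d = V/A * 1000 = 5816.7/5157 * 1000 = 1130 mm
Therefore the depth of water applied = 1130 mm.


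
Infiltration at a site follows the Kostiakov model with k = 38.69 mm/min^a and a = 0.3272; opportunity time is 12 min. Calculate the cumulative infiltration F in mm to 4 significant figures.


Approach: apply the Kostiakov infiltration equation, F = k*t^a.
F = 38.69 * 12^0.3272 = 87.24 mm
Therefore the cumulative infiltration F = 87.24 mm.


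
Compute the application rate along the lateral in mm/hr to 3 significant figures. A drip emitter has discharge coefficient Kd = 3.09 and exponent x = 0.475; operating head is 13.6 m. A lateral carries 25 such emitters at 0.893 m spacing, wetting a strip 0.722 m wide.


Approach: apply the emitter equation with a lateral mass balance, q = Kd*h^x; Q = n*q; rate = Q/(n*spacing*width).
Step 1 — single emitter flow (q = Kd*h^x):
  q = 3.09 * 13.6^0.475 = 10.676 L/hr
Step 2 — total lateral flow: Q = 25 * 10.676 = 266.89 L/hr
Step 3 — wetted area: A = 25 * 0.893 * 0.722 = 16.119 m^2
Step 4 — application rate: Q/A = 266.89/16.119 = 16.6 mm/hr
Therefore the application rate along the lateral = 16.6 mm/hr.


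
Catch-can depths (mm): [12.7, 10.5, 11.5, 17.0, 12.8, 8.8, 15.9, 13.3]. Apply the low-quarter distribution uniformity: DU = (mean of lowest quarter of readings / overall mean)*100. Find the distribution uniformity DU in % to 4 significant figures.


sorted lowest 2 of 8: [8.8, 10.5] -> mean = 9.65000 mm
overall mean = 12.8125 mm
DU = (9.65000/12.8125)*100 = 75.32 %
Therefore the distribution uniformity DU = 75.32 %.


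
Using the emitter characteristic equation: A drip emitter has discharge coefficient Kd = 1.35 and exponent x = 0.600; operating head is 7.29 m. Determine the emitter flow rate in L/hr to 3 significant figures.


Approach: apply the emitter characteristic equation, q = Kd * h^x.
q = 1.35 * 7.29^0.600 = 4.45 L/hr
Therefore the emitter flow rate = 4.45 L/hr.


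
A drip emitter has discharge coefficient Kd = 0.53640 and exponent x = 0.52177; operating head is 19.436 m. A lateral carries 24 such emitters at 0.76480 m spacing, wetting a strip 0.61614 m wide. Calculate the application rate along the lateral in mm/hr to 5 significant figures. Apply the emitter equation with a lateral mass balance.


Approach: apply the emitter equation with a lateral mass balance, q = Kd*h^x; Q = n*q; rate = Q/(n*spacing*width).
Step 1 — single emitter flow (q = Kd*h^x):
  q = 0.53640 * 19.436^0.52177 = 2.522581 L/hr
Step 2 — total lateral flow: Q = 24 * 2.522581 = 60.54195 L/hr
Step 3 — wetted area: A = 24 * 0.76480 * 0.61614 = 11.30937 m^2
Step 4 — application rate: Q/A = 60.54195/11.30937 = 5.3533 mm/hr
Therefore the application rate along the lateral = 5.3533 mm/hr.


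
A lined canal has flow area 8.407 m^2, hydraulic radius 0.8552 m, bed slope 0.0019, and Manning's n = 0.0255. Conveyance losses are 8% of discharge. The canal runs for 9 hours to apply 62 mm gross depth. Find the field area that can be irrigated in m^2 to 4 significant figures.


Approach: apply Manning's equation with a conveyance and depth budget, Q = (1/n)*A*R^(2/3)*S^(1/2); Q_field = Q*(1-loss); Area = Q_field*t/(d/1000).
Step 1 — canal discharge (Manning's equation):
  Q = (1/0.0255) * 8.407 * 0.8552^(2/3) * 0.0019^(1/2) = 12.9476 m^3/s
Step 2 — delivered flow: Q_field = 12.9476*(1 - 8/100) = 11.9118 m^3/s
Step 3 — volume delivered: V = 11.9118 * 9*3600 = 385942 m^3
Step 4 — area served: A = V / (depth/1000) = 385942 / 0.062 = 6225000 m^2
Therefore the field area that can be irrigated = 6225000 m^2.


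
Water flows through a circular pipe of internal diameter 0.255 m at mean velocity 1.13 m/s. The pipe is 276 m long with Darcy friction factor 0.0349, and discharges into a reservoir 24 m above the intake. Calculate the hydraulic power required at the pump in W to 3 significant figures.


Approach: apply continuity + Darcy-Weisbach + hydraulic power, Q = A*v; hf = f*(L/D)*(v^2/(2g)); H = static + hf; P = rho*g*Q*H.
Step 1 — flow rate (continuity, Q = A*v):
  A = pi*(0.255/2)^2 = 0.051071 m^2
  Q = 0.051071 * 1.13 = 0.057710 m^3/s
Step 2 — friction head loss (Darcy-Weisbach):
  hf = 0.0349 * (276/0.255) * (1.13^2 / (2*9.81))
  hf = 2.4584 m
Step 3 — total head: H = 24 + 2.4584 = 26.458 m
Step 4 — hydraulic power (P = rho*g*Q*H):
  P = 1000 * 9.81 * 0.057710 * 26.458 = 15000 W
Therefore the hydraulic power required at the pump = 15000 W.


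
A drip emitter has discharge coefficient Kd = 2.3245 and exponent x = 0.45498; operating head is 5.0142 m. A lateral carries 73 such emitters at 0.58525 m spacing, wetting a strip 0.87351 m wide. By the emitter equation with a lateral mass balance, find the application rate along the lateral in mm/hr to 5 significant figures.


Approach: apply the emitter equation with a lateral mass balance, q = Kd*h^x; Q = n*q; rate = Q/(n*spacing*width).
Step 1 — single emitter flow (q = Kd*h^x):
  q = 2.3245 * 5.0142^0.45498 = 4.840690 L/hr
Step 2 — total lateral flow: Q = 73 * 4.840690 = 353.3704 L/hr
Step 3 — wetted area: A = 73 * 0.58525 * 0.87351 = 37.31919 m^2
Step 4 — application rate: Q/A = 353.3704/37.31919 = 9.4689 mm/hr
Therefore the application rate along the lateral = 9.4689 mm/hr.


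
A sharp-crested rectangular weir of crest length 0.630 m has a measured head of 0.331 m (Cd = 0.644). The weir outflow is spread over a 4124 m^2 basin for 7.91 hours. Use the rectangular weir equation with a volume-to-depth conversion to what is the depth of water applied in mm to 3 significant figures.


Approach: apply the rectangular weir equation with a volume-to-depth conversion, Q = (2/3)*Cd*L*sqrt(2g)*H^1.5; d = Q*t/A * 1000.
Step 1 — weir discharge:
  Q = (2/3)*0.644*0.630*sqrt(2*9.81)*0.331^1.5 = 0.22815 m^3/s
Step 2 — volume: V = 0.22815 * 7.91*3600 = 6496.9 m^3
Step 3 — depth: d = V/A * 1000 = 6496.9/4124 * 1000 = 1580 mm
Therefore the depth of water applied = 1580 mm.


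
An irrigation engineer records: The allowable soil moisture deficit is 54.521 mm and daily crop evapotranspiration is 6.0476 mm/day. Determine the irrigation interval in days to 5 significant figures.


Approach: apply the irrigation interval relation, interval = SMD / ETc.
interval = 54.521 / 6.0476 = 9.0153 days
Therefore the irrigation interval = 9.0153 days.


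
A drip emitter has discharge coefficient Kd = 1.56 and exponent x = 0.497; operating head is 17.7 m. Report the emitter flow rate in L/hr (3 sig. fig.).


Approach: apply the emitter characteristic equation, q = Kd * h^x.
q = 1.56 * 17.7^0.497 = 6.51 L/hr
Therefore the emitter flow rate = 6.51 L/hr.


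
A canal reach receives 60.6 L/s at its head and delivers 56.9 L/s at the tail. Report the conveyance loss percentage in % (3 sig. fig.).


Approach: apply the conveyance loss ratio, loss% = ((Q_head - Q_tail)/Q_head)*100.
loss = ((60.6 - 56.9)/60.6)*100 = 6.11 %
Therefore the conveyance loss percentage = 6.11 %.


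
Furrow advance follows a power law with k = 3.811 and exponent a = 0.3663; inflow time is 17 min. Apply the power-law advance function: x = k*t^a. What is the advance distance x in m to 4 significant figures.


x = 3.811 * 17^0.3663 = 10.76 m
Therefore the advance distance x = 10.76 m.


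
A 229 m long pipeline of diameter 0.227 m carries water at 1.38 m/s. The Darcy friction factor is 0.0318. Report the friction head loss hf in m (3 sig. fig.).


Approach: apply the Darcy-Weisbach equation, hf = f*(L/D)*(v^2/(2g)).
hf = 0.0318 * (229/0.227) * (1.38^2 / (2*9.81))
hf = 3.11 m
Therefore the friction head loss hf = 3.11 m.


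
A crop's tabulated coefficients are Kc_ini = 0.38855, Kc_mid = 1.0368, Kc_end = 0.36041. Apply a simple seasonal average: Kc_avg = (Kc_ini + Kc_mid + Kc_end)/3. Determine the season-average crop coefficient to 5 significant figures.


Kc_avg = (0.38855 + 1.0368 + 0.36041)/3 = 0.59525
Therefore the season-average crop coefficient = 0.59525.


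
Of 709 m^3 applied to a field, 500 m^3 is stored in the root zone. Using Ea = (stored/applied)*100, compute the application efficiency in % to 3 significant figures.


Ea = (500/709)*100 = 70.5 %
Therefore the application efficiency = 70.5 %.


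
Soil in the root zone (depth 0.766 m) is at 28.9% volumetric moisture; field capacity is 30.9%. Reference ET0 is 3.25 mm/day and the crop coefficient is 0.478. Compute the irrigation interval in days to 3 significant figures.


Approach: apply soil-water budget scheduling, SMD = (FC-theta)/100*depth*1000; ETc = ET0*Kc; interval = SMD/ETc.
Step 1 — soil moisture deficit:
  SMD = (30.9 - 28.9)/100 * 0.766 * 1000 = 15.320 mm
Step 2 — daily crop ET (ETc = ET0*Kc):
  ETc = 3.25 * 0.478 = 1.5535 mm/day
Step 3 — irrigation interval (SMD/ETc):
  interval = 15.320 / 1.5535 = 9.86 days
Therefore the irrigation interval = 9.86 days.


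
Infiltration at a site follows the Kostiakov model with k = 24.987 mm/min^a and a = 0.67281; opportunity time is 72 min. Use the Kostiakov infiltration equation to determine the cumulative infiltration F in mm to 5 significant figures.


Approach: apply the Kostiakov infiltration equation, F = k*t^a.
F = 24.987 * 72^0.67281 = 443.96 mm
Therefore the cumulative infiltration F = 443.96 mm.


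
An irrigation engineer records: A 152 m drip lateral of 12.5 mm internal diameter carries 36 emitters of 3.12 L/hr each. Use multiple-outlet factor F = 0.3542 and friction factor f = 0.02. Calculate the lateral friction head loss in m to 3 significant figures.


Approach: apply Darcy-Weisbach with the multiple-outlet F-factor, Q = n*q/(3600*1000) m^3/s; v = Q/A; hf = F*f*(L/D)*(v^2/(2g)).
Q = 36*3.12/(3600*1000) = 3.1200e-05 m^3/s
A = pi*(12.5e-3/2)^2 = 1.2272e-04 m^2, so v = Q/A = 0.25424 m/s
hf = 0.3542*0.02*(152/0.0125)*(0.25424^2/(2*9.81)) = 0.284 m
Therefore the lateral friction head loss = 0.284 m.


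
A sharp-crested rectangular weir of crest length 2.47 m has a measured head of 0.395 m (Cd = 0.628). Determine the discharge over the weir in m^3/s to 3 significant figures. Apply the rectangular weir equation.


Approach: apply the rectangular weir equation, Q = (2/3)*Cd*L*sqrt(2g)*H^1.5.
Q = (2/3)*0.628*2.47*sqrt(2*9.81)*0.395^1.5 = 1.14 m^3/s
Therefore the discharge over the weir = 1.14 m^3/s.


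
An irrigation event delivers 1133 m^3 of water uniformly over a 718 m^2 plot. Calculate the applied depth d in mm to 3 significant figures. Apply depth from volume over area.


Approach: apply depth from volume over area, d = (V/A)*1000.
d = (1133 / 718) * 1000 = 1580 mm
Therefore the applied depth d = 1580 mm.


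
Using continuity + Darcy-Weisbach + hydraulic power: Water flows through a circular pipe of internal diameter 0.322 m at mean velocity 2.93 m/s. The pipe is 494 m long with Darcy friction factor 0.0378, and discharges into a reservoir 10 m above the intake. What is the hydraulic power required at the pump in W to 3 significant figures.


Approach: apply continuity + Darcy-Weisbach + hydraulic power, Q = A*v; hf = f*(L/D)*(v^2/(2g)); H = static + hf; P = rho*g*Q*H.
Step 1 — flow rate (continuity, Q = A*v):
  A = pi*(0.322/2)^2 = 0.081433 m^2
  Q = 0.081433 * 2.93 = 0.23860 m^3/s
Step 2 — friction head loss (Darcy-Weisbach):
  hf = 0.0378 * (494/0.322) * (2.93^2 / (2*9.81))
  hf = 25.375 m
Step 3 — total head: H = 10 + 25.375 = 35.375 m
Step 4 — hydraulic power (P = rho*g*Q*H):
  P = 1000 * 9.81 * 0.23860 * 35.375 = 82800 W
Therefore the hydraulic power required at the pump = 82800 W.


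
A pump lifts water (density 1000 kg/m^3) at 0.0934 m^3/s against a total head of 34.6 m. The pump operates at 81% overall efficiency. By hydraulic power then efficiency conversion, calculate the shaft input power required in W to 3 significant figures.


Approach: apply hydraulic power then efficiency conversion, P = rho*g*Q*H; P_in = P/eta.
Step 1 — hydraulic power (P = rho*g*Q*H):
  P = 1000 * 9.81 * 0.0934 * 34.6 = 31702 W
Step 2 — input power: P_in = P/eta = 31702 / 0.81 = 39100 W
Therefore the shaft input power required = 39100 W.


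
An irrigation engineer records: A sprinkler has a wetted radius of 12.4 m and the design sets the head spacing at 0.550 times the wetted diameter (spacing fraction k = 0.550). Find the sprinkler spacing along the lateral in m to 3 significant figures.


Approach: apply the sprinkler spacing rule (spacing as a fraction of wetted diameter), S = k*(2*R).
S = 0.550 * (2 * 12.4) = 13.6 m
Therefore the sprinkler spacing along the lateral = 13.6 m.


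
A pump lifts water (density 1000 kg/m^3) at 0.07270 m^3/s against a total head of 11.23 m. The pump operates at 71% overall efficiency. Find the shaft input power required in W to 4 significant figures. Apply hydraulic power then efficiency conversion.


Approach: apply hydraulic power then efficiency conversion, P = rho*g*Q*H; P_in = P/eta.
Step 1 — hydraulic power (P = rho*g*Q*H):
  P = 1000 * 9.81 * 0.07270 * 11.23 = 8009.09 W
Step 2 — input power: P_in = P/eta = 8009.09 / 0.71 = 11280 W
Therefore the shaft input power required = 11280 W.


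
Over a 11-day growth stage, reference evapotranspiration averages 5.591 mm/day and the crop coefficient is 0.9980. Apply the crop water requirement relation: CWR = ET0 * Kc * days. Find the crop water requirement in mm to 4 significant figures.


CWR = 5.591 * 0.9980 * 11 = 61.38 mm
Therefore the crop water requirement = 61.38 mm.


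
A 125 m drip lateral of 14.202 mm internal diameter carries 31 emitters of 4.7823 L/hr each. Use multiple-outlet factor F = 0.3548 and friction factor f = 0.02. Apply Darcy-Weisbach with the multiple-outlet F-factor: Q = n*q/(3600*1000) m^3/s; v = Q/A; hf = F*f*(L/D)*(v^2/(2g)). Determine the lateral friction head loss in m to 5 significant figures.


Q = 31*4.7823/(3600*1000) = 4.118092e-05 m^3/s
A = pi*(14.202e-3/2)^2 = 1.584123e-04 m^2, so v = Q/A = 0.2599603 m/s
hf = 0.3548*0.02*(125/0.014202)*(0.2599603^2/(2*9.81)) = 0.21512 m
Therefore the lateral friction head loss = 0.21512 m.


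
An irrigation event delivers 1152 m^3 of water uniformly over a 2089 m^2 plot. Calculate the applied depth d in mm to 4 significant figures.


Approach: apply depth from volume over area, d = (V/A)*1000.
d = (1152 / 2089) * 1000 = 551.5 mm
Therefore the applied depth d = 551.5 mm.


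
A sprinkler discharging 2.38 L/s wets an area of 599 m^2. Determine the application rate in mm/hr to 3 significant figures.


Approach: apply the application rate relation, rate = (Q/A)*3600.
rate = (2.38 / 599) * 3600 = 14.3 mm/hr
Therefore the application rate = 14.3 mm/hr.


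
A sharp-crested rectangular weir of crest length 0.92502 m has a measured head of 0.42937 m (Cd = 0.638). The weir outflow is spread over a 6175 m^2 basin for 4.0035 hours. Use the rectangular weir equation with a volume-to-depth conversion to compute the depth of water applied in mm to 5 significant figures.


Approach: apply the rectangular weir equation with a volume-to-depth conversion, Q = (2/3)*Cd*L*sqrt(2g)*H^1.5; d = Q*t/A * 1000.
Step 1 — weir discharge:
  Q = (2/3)*0.638*0.92502*sqrt(2*9.81)*0.42937^1.5 = 0.4903177 m^3/s
Step 2 — volume: V = 0.4903177 * 4.0035*3600 = 7066.753 m^3
Step 3 — depth: d = V/A * 1000 = 7066.753/6175 * 1000 = 1144.4 mm
Therefore the depth of water applied = 1144.4 mm.


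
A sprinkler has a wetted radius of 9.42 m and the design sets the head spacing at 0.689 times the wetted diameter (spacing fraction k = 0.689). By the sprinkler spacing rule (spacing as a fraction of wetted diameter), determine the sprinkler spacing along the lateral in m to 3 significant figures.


Approach: apply the sprinkler spacing rule (spacing as a fraction of wetted diameter), S = k*(2*R).
S = 0.689 * (2 * 9.42) = 13.0 m
Therefore the sprinkler spacing along the lateral = 13.0 m.


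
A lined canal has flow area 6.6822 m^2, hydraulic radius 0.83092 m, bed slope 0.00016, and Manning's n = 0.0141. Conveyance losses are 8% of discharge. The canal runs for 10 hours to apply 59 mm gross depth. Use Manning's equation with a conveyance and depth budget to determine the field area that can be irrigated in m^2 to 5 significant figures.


Approach: apply Manning's equation with a conveyance and depth budget, Q = (1/n)*A*R^(2/3)*S^(1/2); Q_field = Q*(1-loss); Area = Q_field*t/(d/1000).
Step 1 — canal discharge (Manning's equation):
  Q = (1/0.0141) * 6.6822 * 0.83092^(2/3) * 0.00016^(1/2) = 5.298259 m^3/s
Step 2 — delivered flow: Q_field = 5.298259*(1 - 8/100) = 4.874398 m^3/s
Step 3 — volume delivered: V = 4.874398 * 10*3600 = 175478.3 m^3
Step 4 — area served: A = V / (depth/1000) = 175478.3 / 0.059 = 2974200 m^2
Therefore the field area that can be irrigated = 2974200 m^2.


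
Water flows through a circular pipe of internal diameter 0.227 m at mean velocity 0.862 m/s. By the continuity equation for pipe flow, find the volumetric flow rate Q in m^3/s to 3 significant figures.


Approach: apply the continuity equation for pipe flow, Q = A * v with A = pi*(D/2)^2.
A = pi*(0.227/2)^2 = 0.040471 m^2
Q = 0.040471 * 0.862 = 0.0349 m^3/s
Therefore the volumetric flow rate Q = 0.0349 m^3/s.


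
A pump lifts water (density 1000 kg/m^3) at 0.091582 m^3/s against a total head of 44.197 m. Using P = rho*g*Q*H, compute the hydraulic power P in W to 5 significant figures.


P = 1000 * 9.81 * 0.091582 * 44.197 = 39707 W
Therefore the hydraulic power P = 39707 W.


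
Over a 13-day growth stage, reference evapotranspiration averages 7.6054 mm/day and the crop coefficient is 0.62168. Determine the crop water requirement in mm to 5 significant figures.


Approach: apply the crop water requirement relation, CWR = ET0 * Kc * days.
CWR = 7.6054 * 0.62168 * 13 = 61.466 mm
Therefore the crop water requirement = 61.466 mm.


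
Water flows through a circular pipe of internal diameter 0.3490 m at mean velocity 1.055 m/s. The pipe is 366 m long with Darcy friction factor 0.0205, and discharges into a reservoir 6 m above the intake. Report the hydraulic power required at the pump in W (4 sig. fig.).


Approach: apply continuity + Darcy-Weisbach + hydraulic power, Q = A*v; hf = f*(L/D)*(v^2/(2g)); H = static + hf; P = rho*g*Q*H.
Step 1 — flow rate (continuity, Q = A*v):
  A = pi*(0.3490/2)^2 = 0.0956623 m^2
  Q = 0.0956623 * 1.055 = 0.100924 m^3/s
Step 2 — friction head loss (Darcy-Weisbach):
  hf = 0.0205 * (366/0.3490) * (1.055^2 / (2*9.81))
  hf = 1.21959 m
Step 3 — total head: H = 6 + 1.21959 = 7.21959 m
Step 4 — hydraulic power (P = rho*g*Q*H):
  P = 1000 * 9.81 * 0.100924 * 7.21959 = 7148 W
Therefore the hydraulic power required at the pump = 7148 W.


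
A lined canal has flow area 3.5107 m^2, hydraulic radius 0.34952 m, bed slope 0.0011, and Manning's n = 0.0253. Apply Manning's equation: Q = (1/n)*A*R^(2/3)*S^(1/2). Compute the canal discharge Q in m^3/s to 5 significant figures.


Q = (1/0.0253) * 3.5107 * 0.34952^(2/3) * 0.0011^(1/2) = 2.2836 m^3/s
Therefore the canal discharge Q = 2.2836 m^3/s.


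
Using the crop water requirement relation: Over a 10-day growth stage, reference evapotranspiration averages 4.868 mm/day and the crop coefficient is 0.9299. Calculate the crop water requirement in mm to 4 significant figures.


Approach: apply the crop water requirement relation, CWR = ET0 * Kc * days.
CWR = 4.868 * 0.9299 * 10 = 45.27 mm
Therefore the crop water requirement = 45.27 mm.


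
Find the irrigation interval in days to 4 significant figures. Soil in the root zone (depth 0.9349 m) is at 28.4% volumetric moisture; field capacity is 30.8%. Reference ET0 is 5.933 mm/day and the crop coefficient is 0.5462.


Approach: apply soil-water budget scheduling, SMD = (FC-theta)/100*depth*1000; ETc = ET0*Kc; interval = SMD/ETc.
Step 1 — soil moisture deficit:
  SMD = (30.8 - 28.4)/100 * 0.9349 * 1000 = 22.4376 mm
Step 2 — daily crop ET (ETc = ET0*Kc):
  ETc = 5.933 * 0.5462 = 3.24060 mm/day
Step 3 — irrigation interval (SMD/ETc):
  interval = 22.4376 / 3.24060 = 6.924 days
Therefore the irrigation interval = 6.924 days.


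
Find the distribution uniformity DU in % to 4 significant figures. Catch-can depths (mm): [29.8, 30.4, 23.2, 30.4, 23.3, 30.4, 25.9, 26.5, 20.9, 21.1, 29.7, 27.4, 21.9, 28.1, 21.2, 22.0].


Approach: apply the low-quarter distribution uniformity, DU = (mean of lowest quarter of readings / overall mean)*100.
sorted lowest 4 of 16: [20.9, 21.1, 21.2, 21.9] -> mean = 21.2750 mm
overall mean = 25.7625 mm
DU = (21.2750/25.7625)*100 = 82.58 %
Therefore the distribution uniformity DU = 82.58 %.


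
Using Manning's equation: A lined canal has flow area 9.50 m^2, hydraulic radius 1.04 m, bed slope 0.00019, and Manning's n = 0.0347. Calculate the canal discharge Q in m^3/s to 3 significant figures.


Approach: apply Manning's equation, Q = (1/n)*A*R^(2/3)*S^(1/2).
Q = (1/0.0347) * 9.50 * 1.04^(2/3) * 0.00019^(1/2) = 3.87 m^3/s
Therefore the canal discharge Q = 3.87 m^3/s.


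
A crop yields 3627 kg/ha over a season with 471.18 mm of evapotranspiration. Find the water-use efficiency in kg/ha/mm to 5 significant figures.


Approach: apply the water-use efficiency ratio, WUE = yield/ET.
WUE = 3627 / 471.18 = 7.6977 kg/ha/mm
Therefore the water-use efficiency = 7.6977 kg/ha/mm.


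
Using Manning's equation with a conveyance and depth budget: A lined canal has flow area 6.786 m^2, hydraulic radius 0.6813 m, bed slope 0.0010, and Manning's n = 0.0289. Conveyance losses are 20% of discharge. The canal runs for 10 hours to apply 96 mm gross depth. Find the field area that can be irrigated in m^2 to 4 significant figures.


Approach: apply Manning's equation with a conveyance and depth budget, Q = (1/n)*A*R^(2/3)*S^(1/2); Q_field = Q*(1-loss); Area = Q_field*t/(d/1000).
Step 1 — canal discharge (Manning's equation):
  Q = (1/0.0289) * 6.786 * 0.6813^(2/3) * 0.0010^(1/2) = 5.74921 m^3/s
Step 2 — delivered flow: Q_field = 5.74921*(1 - 20/100) = 4.59937 m^3/s
Step 3 — volume delivered: V = 4.59937 * 10*3600 = 165577 m^3
Step 4 — area served: A = V / (depth/1000) = 165577 / 0.096 = 1725000 m^2
Therefore the field area that can be irrigated = 1725000 m^2.


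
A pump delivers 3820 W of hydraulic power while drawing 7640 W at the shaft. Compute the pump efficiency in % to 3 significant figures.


Approach: apply the efficiency ratio, eta = (P_out/P_in)*100.
eta = (3820 / 7640) * 100 = 50.0 %
Therefore the pump efficiency = 50.0 %.


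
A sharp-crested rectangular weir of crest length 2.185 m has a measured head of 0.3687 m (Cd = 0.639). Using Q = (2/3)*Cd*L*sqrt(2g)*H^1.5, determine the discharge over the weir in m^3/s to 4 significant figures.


Q = (2/3)*0.639*2.185*sqrt(2*9.81)*0.3687^1.5 = 0.9230 m^3/s
Therefore the discharge over the weir = 0.9230 m^3/s.


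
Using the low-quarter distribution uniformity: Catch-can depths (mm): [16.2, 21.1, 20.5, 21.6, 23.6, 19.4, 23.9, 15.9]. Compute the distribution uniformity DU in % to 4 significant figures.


Approach: apply the low-quarter distribution uniformity, DU = (mean of lowest quarter of readings / overall mean)*100.
sorted lowest 2 of 8: [15.9, 16.2] -> mean = 16.0500 mm
overall mean = 20.2750 mm
DU = (16.0500/20.2750)*100 = 79.16 %
Therefore the distribution uniformity DU = 79.16 %.


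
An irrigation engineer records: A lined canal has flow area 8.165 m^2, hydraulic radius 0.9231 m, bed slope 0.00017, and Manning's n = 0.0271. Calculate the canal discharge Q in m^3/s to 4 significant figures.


Approach: apply Manning's equation, Q = (1/n)*A*R^(2/3)*S^(1/2).
Q = (1/0.0271) * 8.165 * 0.9231^(2/3) * 0.00017^(1/2) = 3.724 m^3/s
Therefore the canal discharge Q = 3.724 m^3/s.


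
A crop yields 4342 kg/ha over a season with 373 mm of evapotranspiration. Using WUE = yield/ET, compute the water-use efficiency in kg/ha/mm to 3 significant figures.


WUE = 4342 / 373 = 11.6 kg/ha/mm
Therefore the water-use efficiency = 11.6 kg/ha/mm.


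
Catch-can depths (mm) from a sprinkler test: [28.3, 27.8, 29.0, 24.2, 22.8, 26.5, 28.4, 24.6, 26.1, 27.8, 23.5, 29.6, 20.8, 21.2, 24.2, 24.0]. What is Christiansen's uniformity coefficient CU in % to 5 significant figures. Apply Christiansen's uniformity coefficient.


Approach: apply Christiansen's uniformity coefficient, CU = (1 - mean_abs_deviation/mean)*100.
mean = 25.55000 mm
mean |d_i - mean| = 2.387500 mm
CU = (1 - 2.387500/25.55000)*100 = 90.656 %
Therefore Christiansen's uniformity coefficient CU = 90.656 %.


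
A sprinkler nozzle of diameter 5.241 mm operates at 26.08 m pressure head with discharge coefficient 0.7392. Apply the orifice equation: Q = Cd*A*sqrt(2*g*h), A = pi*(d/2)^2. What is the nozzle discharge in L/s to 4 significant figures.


A = pi*(5.241e-3/2)^2 = 2.15734e-05 m^2
Q = 0.7392 * 2.15734e-05 * sqrt(2*9.81*26.08) * 1000 = 0.3607 L/s
Therefore the nozzle discharge = 0.3607 L/s.


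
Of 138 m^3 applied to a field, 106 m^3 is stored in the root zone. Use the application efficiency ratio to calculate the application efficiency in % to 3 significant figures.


Approach: apply the application efficiency ratio, Ea = (stored/applied)*100.
Ea = (106/138)*100 = 76.8 %
Therefore the application efficiency = 76.8 %.


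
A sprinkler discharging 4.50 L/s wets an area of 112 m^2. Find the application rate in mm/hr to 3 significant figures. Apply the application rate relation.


Approach: apply the application rate relation, rate = (Q/A)*3600.
rate = (4.50 / 112) * 3600 = 145 mm/hr
Therefore the application rate = 145 mm/hr.


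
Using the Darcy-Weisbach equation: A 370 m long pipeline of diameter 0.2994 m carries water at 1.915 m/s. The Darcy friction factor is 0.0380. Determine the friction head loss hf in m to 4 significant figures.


Approach: apply the Darcy-Weisbach equation, hf = f*(L/D)*(v^2/(2g)).
hf = 0.0380 * (370/0.2994) * (1.915^2 / (2*9.81))
hf = 8.778 m
Therefore the friction head loss hf = 8.778 m.


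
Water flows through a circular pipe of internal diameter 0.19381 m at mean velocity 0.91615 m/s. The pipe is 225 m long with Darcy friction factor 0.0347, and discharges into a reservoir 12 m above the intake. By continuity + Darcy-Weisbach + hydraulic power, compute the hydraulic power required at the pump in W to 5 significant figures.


Approach: apply continuity + Darcy-Weisbach + hydraulic power, Q = A*v; hf = f*(L/D)*(v^2/(2g)); H = static + hf; P = rho*g*Q*H.
Step 1 — flow rate (continuity, Q = A*v):
  A = pi*(0.19381/2)^2 = 0.02950137 m^2
  Q = 0.02950137 * 0.91615 = 0.02702768 m^3/s
Step 2 — friction head loss (Darcy-Weisbach):
  hf = 0.0347 * (225/0.19381) * (0.91615^2 / (2*9.81))
  hf = 1.723336 m
Step 3 — total head: H = 12 + 1.723336 = 13.72334 m
Step 4 — hydraulic power (P = rho*g*Q*H):
  P = 1000 * 9.81 * 0.02702768 * 13.72334 = 3638.6 W
Therefore the hydraulic power required at the pump = 3638.6 W.


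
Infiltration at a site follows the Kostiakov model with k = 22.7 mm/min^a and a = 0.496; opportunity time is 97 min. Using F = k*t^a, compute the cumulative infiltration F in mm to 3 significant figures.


F = 22.7 * 97^0.496 = 220 mm
Therefore the cumulative infiltration F = 220 mm.


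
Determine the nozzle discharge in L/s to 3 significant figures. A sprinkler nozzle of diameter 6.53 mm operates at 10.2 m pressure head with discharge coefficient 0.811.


Approach: apply the orifice equation, Q = Cd*A*sqrt(2*g*h), A = pi*(d/2)^2.
A = pi*(6.53e-3/2)^2 = 3.3490e-05 m^2
Q = 0.811 * 3.3490e-05 * sqrt(2*9.81*10.2) * 1000 = 0.384 L/s
Therefore the nozzle discharge = 0.384 L/s.


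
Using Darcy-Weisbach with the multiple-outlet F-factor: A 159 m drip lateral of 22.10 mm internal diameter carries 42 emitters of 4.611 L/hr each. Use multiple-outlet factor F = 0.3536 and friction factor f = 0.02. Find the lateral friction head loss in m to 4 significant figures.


Approach: apply Darcy-Weisbach with the multiple-outlet F-factor, Q = n*q/(3600*1000) m^3/s; v = Q/A; hf = F*f*(L/D)*(v^2/(2g)).
Q = 42*4.611/(3600*1000) = 5.37950e-05 m^3/s
A = pi*(22.10e-3/2)^2 = 3.83596e-04 m^2, so v = Q/A = 0.140239 m/s
hf = 0.3536*0.02*(159/0.02210)*(0.140239^2/(2*9.81)) = 0.05100 m
Therefore the lateral friction head loss = 0.05100 m.


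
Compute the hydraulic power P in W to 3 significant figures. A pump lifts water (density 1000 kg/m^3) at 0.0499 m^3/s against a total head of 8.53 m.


Approach: apply the hydraulic power relation, P = rho*g*Q*H.
P = 1000 * 9.81 * 0.0499 * 8.53 = 4180 W
Therefore the hydraulic power P = 4180 W.


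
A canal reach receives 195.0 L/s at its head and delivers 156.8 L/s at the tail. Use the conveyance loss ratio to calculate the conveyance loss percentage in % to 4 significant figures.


Approach: apply the conveyance loss ratio, loss% = ((Q_head - Q_tail)/Q_head)*100.
loss = ((195.0 - 156.8)/195.0)*100 = 19.59 %
Therefore the conveyance loss percentage = 19.59 %.


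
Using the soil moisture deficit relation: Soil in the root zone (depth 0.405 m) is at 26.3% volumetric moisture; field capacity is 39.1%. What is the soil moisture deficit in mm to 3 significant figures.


Approach: apply the soil moisture deficit relation, SMD = (FC - theta)/100 * depth * 1000.
SMD = (39.1 - 26.3)/100 * 0.405 * 1000 = 51.8 mm
Therefore the soil moisture deficit = 51.8 mm.


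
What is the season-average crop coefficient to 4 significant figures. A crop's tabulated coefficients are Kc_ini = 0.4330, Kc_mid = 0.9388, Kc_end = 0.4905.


Approach: apply a simple seasonal average, Kc_avg = (Kc_ini + Kc_mid + Kc_end)/3.
Kc_avg = (0.4330 + 0.9388 + 0.4905)/3 = 0.6208
Therefore the season-average crop coefficient = 0.6208.


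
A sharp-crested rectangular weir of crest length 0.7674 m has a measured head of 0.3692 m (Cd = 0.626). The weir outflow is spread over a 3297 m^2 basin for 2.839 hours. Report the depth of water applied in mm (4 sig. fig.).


Approach: apply the rectangular weir equation with a volume-to-depth conversion, Q = (2/3)*Cd*L*sqrt(2g)*H^1.5; d = Q*t/A * 1000.
Step 1 — weir discharge:
  Q = (2/3)*0.626*0.7674*sqrt(2*9.81)*0.3692^1.5 = 0.318234 m^3/s
Step 2 — volume: V = 0.318234 * 2.839*3600 = 3252.48 m^3
Step 3 — depth: d = V/A * 1000 = 3252.48/3297 * 1000 = 986.5 mm
Therefore the depth of water applied = 986.5 mm.


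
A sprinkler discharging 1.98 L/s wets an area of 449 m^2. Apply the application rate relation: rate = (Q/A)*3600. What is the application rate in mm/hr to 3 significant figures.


rate = (1.98 / 449) * 3600 = 15.9 mm/hr
Therefore the application rate = 15.9 mm/hr.


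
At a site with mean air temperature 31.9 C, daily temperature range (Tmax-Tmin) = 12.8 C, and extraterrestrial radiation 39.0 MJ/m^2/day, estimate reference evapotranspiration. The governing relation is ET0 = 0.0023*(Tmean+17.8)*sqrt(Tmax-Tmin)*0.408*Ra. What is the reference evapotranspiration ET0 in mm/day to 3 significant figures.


ET0 = 0.0023*(31.9+17.8)*sqrt(12.8)*0.408*39.0 = 6.51 mm/day
Therefore the reference evapotranspiration ET0 = 6.51 mm/day.


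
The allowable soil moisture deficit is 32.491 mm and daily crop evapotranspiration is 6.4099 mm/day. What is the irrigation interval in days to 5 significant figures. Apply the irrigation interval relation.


Approach: apply the irrigation interval relation, interval = SMD / ETc.
interval = 32.491 / 6.4099 = 5.0689 days
Therefore the irrigation interval = 5.0689 days.


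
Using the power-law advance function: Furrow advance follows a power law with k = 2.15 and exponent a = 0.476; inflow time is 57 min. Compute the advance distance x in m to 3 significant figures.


Approach: apply the power-law advance function, x = k*t^a.
x = 2.15 * 57^0.476 = 14.7 m
Therefore the advance distance x = 14.7 m.


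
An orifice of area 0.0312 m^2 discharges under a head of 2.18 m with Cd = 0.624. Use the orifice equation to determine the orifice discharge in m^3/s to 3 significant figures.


Approach: apply the orifice equation, Q = Cd*A*sqrt(2*g*h).
Q = 0.624 * 0.0312 * sqrt(2*9.81*2.18) = 0.127 m^3/s
Therefore the orifice discharge = 0.127 m^3/s.


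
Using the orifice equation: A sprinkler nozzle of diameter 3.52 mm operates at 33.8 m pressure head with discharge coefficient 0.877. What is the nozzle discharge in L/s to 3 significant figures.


Approach: apply the orifice equation, Q = Cd*A*sqrt(2*g*h), A = pi*(d/2)^2.
A = pi*(3.52e-3/2)^2 = 9.7314e-06 m^2
Q = 0.877 * 9.7314e-06 * sqrt(2*9.81*33.8) * 1000 = 0.220 L/s
Therefore the nozzle discharge = 0.220 L/s.


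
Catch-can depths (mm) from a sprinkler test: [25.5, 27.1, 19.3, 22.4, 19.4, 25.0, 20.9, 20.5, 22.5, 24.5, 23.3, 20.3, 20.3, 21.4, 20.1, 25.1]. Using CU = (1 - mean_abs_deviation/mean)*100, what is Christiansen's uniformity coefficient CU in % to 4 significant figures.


mean = 22.3500 mm
mean |d_i - mean| = 2.07500 mm
CU = (1 - 2.07500/22.3500)*100 = 90.72 %
Therefore Christiansen's uniformity coefficient CU = 90.72 %.


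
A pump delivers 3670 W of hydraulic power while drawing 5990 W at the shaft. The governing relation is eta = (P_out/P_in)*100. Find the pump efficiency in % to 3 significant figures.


eta = (3670 / 5990) * 100 = 61.3 %
Therefore the pump efficiency = 61.3 %.


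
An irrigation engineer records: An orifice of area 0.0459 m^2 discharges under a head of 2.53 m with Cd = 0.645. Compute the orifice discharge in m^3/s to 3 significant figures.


Approach: apply the orifice equation, Q = Cd*A*sqrt(2*g*h).
Q = 0.645 * 0.0459 * sqrt(2*9.81*2.53) = 0.209 m^3/s
Therefore the orifice discharge = 0.209 m^3/s.


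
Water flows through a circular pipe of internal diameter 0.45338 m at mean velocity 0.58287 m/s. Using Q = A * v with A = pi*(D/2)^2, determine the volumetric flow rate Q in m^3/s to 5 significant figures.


A = pi*(0.45338/2)^2 = 0.1614413 m^2
Q = 0.1614413 * 0.58287 = 0.094099 m^3/s
Therefore the volumetric flow rate Q = 0.094099 m^3/s.


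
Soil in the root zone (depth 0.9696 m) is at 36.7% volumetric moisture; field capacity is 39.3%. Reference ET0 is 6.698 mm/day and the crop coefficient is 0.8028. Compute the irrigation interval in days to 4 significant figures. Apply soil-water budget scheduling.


Approach: apply soil-water budget scheduling, SMD = (FC-theta)/100*depth*1000; ETc = ET0*Kc; interval = SMD/ETc.
Step 1 — soil moisture deficit:
  SMD = (39.3 - 36.7)/100 * 0.9696 * 1000 = 25.2096 mm
Step 2 — daily crop ET (ETc = ET0*Kc):
  ETc = 6.698 * 0.8028 = 5.37715 mm/day
Step 3 — irrigation interval (SMD/ETc):
  interval = 25.2096 / 5.37715 = 4.688 days
Therefore the irrigation interval = 4.688 days.


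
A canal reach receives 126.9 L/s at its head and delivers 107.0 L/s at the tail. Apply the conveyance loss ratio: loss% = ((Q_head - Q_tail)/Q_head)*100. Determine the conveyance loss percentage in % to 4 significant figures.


loss = ((126.9 - 107.0)/126.9)*100 = 15.68 %
Therefore the conveyance loss percentage = 15.68 %.


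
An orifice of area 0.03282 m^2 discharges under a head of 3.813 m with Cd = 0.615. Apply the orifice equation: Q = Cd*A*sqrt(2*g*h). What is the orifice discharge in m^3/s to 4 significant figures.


Q = 0.615 * 0.03282 * sqrt(2*9.81*3.813) = 0.1746 m^3/s
Therefore the orifice discharge = 0.1746 m^3/s.


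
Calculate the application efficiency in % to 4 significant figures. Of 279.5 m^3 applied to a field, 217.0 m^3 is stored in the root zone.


Approach: apply the application efficiency ratio, Ea = (stored/applied)*100.
Ea = (217.0/279.5)*100 = 77.64 %
Therefore the application efficiency = 77.64 %.


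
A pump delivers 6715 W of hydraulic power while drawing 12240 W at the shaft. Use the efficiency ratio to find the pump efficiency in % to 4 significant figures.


Approach: apply the efficiency ratio, eta = (P_out/P_in)*100.
eta = (6715 / 12240) * 100 = 54.86 %
Therefore the pump efficiency = 54.86 %.


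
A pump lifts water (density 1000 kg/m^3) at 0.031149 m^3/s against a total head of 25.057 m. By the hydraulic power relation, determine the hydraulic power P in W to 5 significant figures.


Approach: apply the hydraulic power relation, P = rho*g*Q*H.
P = 1000 * 9.81 * 0.031149 * 25.057 = 7656.7 W
Therefore the hydraulic power P = 7656.7 W.


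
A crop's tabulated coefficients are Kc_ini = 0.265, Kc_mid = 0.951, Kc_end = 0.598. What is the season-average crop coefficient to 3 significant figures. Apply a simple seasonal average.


Approach: apply a simple seasonal average, Kc_avg = (Kc_ini + Kc_mid + Kc_end)/3.
Kc_avg = (0.265 + 0.951 + 0.598)/3 = 0.605
Therefore the season-average crop coefficient = 0.605.


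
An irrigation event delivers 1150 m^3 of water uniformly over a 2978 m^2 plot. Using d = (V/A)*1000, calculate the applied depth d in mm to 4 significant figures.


d = (1150 / 2978) * 1000 = 386.2 mm
Therefore the applied depth d = 386.2 mm.


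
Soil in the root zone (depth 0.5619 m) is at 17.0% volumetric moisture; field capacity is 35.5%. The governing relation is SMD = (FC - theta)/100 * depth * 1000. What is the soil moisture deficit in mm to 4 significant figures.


SMD = (35.5 - 17.0)/100 * 0.5619 * 1000 = 104.0 mm
Therefore the soil moisture deficit = 104.0 mm.


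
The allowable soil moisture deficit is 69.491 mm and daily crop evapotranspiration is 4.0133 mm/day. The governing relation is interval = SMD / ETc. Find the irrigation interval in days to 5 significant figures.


interval = 69.491 / 4.0133 = 17.315 days
Therefore the irrigation interval = 17.315 days.


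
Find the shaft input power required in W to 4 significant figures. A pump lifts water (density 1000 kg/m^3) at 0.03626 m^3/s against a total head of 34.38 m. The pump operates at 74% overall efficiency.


Approach: apply hydraulic power then efficiency conversion, P = rho*g*Q*H; P_in = P/eta.
Step 1 — hydraulic power (P = rho*g*Q*H):
  P = 1000 * 9.81 * 0.03626 * 34.38 = 12229.3 W
Step 2 — input power: P_in = P/eta = 12229.3 / 0.74 = 16530 W
Therefore the shaft input power required = 16530 W.
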